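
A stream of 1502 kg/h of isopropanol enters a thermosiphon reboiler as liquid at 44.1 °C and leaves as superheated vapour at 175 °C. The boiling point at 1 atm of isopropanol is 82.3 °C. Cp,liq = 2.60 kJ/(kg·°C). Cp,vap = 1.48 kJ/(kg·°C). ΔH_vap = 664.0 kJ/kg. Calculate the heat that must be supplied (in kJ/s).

Q = 376 kJ/s

liquid 44.1→82.3 °C: 99.32 kJ/kg
vaporisation at 82.3 °C: 664 kJ/kg
vapour 82.3→175 °C: 137.2 kJ/kg
Δh = 99.32 + 664 + 137.2 = 900.52 kJ/kg
Q = ṁ·Δh = 1502 kg/h × 900.52 kJ/kg = 1.3526e+06 kJ/h
|Q| = 375.72 kW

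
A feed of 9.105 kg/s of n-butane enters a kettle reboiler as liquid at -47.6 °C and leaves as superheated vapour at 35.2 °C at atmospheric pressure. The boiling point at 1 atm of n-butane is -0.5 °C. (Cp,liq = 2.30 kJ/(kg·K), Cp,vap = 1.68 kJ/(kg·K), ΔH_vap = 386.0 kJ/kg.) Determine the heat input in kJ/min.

liquid -47.6→-0.5 °C: 108.33 kJ/kg
vaporisation at -0.5 °C: 386 kJ/kg
vapour -0.5→35.2 °C: 59.976 kJ/kg
Δh = 108.33 + 386 + 59.976 = 554.31 kJ/kg
Q = ṁ·Δh = 9.105 kg/s × 554.31 kJ/kg = 5047 kJ/s
|Q| = 5047 kW = 302820 kJ/min

Q = 303000 kJ/min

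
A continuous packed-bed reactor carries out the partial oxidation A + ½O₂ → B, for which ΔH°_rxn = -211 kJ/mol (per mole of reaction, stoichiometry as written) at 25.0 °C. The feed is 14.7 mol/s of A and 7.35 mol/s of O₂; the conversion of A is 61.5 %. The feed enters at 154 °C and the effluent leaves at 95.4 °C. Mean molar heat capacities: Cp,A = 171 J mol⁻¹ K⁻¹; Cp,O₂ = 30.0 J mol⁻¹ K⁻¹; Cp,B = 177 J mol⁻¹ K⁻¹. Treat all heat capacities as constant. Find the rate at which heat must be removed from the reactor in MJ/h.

Q_out = 7460 MJ/h

Extent of reaction ξ = 0.615 × 14.7 = 9.0405 mol/s
Reaction term: ξ·ΔH°_rxn = 9.0405 × -211 = -1907.5 kJ/s
Sensible, feed 154→25 °C: -352.71 kJ/s
Outlet flows (mol/s): A 5.6595, O₂ 2.8297, B 9.0405
Sensible, products 25→95.4 °C: 186.76 kJ/s
Q = ΔH = -2073.5 kJ/s = -2073.5 kW
Heat removed = 7464.6 MJ/h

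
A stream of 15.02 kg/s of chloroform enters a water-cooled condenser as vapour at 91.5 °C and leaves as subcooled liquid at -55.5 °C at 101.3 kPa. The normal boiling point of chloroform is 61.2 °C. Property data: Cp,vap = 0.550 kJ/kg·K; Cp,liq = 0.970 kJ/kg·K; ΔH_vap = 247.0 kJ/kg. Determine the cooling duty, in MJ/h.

vapour 91.5→61.2 °C: -16.665 kJ/kg
condensation at 61.2 °C: -247 kJ/kg
liquid 61.2→-55.5 °C: -113.2 kJ/kg
Δh = -16.665 + -247 + -113.2 = -376.86 kJ/kg
Q = ṁ·Δh = 15.02 kg/s × -376.86 kJ/kg = -5660.5 kJ/s
|Q| = 5660.5 kW = 20378 MJ/h

Q_c = 20400 MJ/h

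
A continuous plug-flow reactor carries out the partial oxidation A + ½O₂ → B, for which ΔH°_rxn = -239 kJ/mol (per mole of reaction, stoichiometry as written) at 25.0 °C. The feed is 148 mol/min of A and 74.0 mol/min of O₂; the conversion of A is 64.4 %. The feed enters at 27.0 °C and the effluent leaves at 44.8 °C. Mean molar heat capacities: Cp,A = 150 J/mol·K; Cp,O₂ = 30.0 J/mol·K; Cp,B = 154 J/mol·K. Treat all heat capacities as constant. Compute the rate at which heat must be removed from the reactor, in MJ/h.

Q_out = 1340 MJ/h

Extent of reaction ξ = 0.644 × 148 = 95.312 mol/min
Reaction term: ξ·ΔH°_rxn = 95.312 × -239 = -22780 kJ/min
Sensible, feed 27.0→25 °C: -48.84 kJ/min
Outlet flows (mol/min): A 52.688, O₂ 26.344, B 95.312
Sensible, products 25→44.8 °C: 462.76 kJ/min
Q = ΔH = -22366 kJ/min = -372.76 kW
Heat removed = 1341.9 MJ/h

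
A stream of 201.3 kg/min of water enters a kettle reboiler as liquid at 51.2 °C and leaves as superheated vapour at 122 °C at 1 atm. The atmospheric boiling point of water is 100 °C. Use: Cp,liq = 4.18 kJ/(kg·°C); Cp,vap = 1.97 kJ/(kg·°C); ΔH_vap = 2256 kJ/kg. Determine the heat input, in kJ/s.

Q = 8400 kJ/s

liquid 51.2→100 °C: 203.98 kJ/kg
vaporisation at 100 °C: 2256 kJ/kg
vapour 100→122 °C: 43.34 kJ/kg
Δh = 203.98 + 2256 + 43.34 = 2503.3 kJ/kg
Q = ṁ·Δh = 201.3 kg/min × 2503.3 kJ/kg = 503920 kJ/min
|Q| = 8398.7 kW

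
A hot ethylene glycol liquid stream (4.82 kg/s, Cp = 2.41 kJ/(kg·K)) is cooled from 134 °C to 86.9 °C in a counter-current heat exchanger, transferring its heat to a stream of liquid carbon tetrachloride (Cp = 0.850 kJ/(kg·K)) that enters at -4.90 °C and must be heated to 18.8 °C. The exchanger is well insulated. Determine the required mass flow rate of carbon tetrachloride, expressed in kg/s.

ṁ_c = 27.2 kg/s

Heat released by hot stream: Q = 4.82 × 2.41 × (134 − 86.9) = 547.12 kJ/s
Energy balance on cold side (adiabatic exchanger): Q = ṁ_c·Cp_c·(T_c,out − T_c,in)
ṁ_c = 547.12 / [0.850 × (18.8 − -4.90)] = 27.159 kg/s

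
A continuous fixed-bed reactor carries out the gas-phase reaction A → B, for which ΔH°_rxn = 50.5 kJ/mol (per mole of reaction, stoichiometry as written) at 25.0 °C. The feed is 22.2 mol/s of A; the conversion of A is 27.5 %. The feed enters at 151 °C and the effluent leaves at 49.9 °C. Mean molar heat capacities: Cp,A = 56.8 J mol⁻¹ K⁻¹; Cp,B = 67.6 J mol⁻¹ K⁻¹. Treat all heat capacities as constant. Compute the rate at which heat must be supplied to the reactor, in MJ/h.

Extent of reaction ξ = 0.275 × 22.2 = 6.105 mol/s
Reaction term: ξ·ΔH°_rxn = 6.105 × 50.5 = 308.3 kJ/s
Sensible, feed 151→25 °C: -158.88 kJ/s
Outlet flows (mol/s): A 16.095, B 6.105
Sensible, products 25→49.9 °C: 33.04 kJ/s
Q = ΔH = 182.46 kJ/s = 182.46 kW
Heat supplied = 656.86 MJ/h

Q_in = 657 MJ/h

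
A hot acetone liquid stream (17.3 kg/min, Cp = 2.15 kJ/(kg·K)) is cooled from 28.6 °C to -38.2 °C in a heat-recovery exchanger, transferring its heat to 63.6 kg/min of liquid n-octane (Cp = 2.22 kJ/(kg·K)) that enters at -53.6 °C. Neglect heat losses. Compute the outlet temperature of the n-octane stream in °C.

T_c,out = -36.0 °C

Heat released by hot stream: Q = 17.3 × 2.15 × (28.6 − -38.2) = 2484.6 kJ/min
Energy balance on cold side (adiabatic exchanger): Q = ṁ_c·Cp_c·(T_c,out − T_c,in)
T_c,out = -53.6 + 2484.6/(63.6 × 2.22) = -36.003 °C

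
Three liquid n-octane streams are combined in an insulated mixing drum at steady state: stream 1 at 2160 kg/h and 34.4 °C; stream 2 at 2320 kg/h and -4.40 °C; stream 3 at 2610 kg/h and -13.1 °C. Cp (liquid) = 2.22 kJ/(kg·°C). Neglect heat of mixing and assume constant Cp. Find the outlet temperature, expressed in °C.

No heat crosses the boundary, so H_out = H_in.
Σ ṁᵢCp,ᵢTᵢ = 2160×2.22×34.4 + 2320×2.22×-4.40 + 2610×2.22×-13.1 = 66389
Σ ṁᵢCp,ᵢ = 2160×2.22 + 2320×2.22 + 2610×2.22 = 15740
T_out = 66389 / 15740 = 4.2179 °C

T_out = 4.22 °C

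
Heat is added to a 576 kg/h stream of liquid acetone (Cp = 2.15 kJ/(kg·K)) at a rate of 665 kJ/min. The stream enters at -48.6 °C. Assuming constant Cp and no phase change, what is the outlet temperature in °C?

T_out = -16.4 °C

Q = 665 kJ/min = 39900 kJ/h
ΔT = Q/(ṁ·Cp) = 39900/(576×2.15) = 32.219 K
T_out = -48.6 + 32.219 = -16.381 °C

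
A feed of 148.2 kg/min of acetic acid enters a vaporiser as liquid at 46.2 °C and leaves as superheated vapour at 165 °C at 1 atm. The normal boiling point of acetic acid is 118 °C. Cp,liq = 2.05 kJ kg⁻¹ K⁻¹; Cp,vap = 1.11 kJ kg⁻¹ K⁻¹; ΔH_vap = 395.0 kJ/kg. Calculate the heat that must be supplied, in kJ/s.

liquid 46.2→118 °C: 147.19 kJ/kg
vaporisation at 118 °C: 395 kJ/kg
vapour 118→165 °C: 52.17 kJ/kg
Δh = 147.19 + 395 + 52.17 = 594.36 kJ/kg
Q = ṁ·Δh = 148.2 kg/min × 594.36 kJ/kg = 88084 kJ/min
|Q| = 1468.1 kW

Q = 1470 kJ/s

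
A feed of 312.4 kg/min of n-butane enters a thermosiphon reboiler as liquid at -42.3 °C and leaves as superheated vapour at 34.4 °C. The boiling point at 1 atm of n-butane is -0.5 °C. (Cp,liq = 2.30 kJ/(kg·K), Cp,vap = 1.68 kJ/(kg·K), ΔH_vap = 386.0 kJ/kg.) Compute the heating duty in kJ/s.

Q = 2820 kJ/s

liquid -42.3→-0.5 °C: 96.14 kJ/kg
vaporisation at -0.5 °C: 386 kJ/kg
vapour -0.5→34.4 °C: 58.632 kJ/kg
Δh = 96.14 + 386 + 58.632 = 540.77 kJ/kg
Q = ṁ·Δh = 312.4 kg/min × 540.77 kJ/kg = 168940 kJ/min
|Q| = 2815.6 kW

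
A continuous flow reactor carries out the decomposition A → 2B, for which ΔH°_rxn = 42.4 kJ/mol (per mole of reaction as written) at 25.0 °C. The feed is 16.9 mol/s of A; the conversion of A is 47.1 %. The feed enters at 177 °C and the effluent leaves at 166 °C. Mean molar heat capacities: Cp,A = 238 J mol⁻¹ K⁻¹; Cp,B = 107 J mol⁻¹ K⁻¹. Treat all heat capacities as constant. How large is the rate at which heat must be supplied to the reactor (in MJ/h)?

Extent of reaction ξ = 0.471 × 16.9 = 7.9599 mol/s
Reaction term: ξ·ΔH°_rxn = 7.9599 × 42.4 = 337.5 kJ/s
Sensible, feed 177→25 °C: -611.37 kJ/s
Outlet flows (mol/s): A 8.9401, B 15.92
Sensible, products 25→166 °C: 540.19 kJ/s
Q = ΔH = 266.32 kJ/s = 266.32 kW
Heat supplied = 958.75 MJ/h

Q_in = 959 MJ/h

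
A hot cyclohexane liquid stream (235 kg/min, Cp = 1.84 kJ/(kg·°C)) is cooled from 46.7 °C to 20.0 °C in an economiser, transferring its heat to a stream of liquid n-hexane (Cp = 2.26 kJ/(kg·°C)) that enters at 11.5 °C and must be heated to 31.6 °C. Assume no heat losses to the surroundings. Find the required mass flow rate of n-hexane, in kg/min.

ṁ_c = 254 kg/min

Heat released by hot stream: Q = 235 × 1.84 × (46.7 − 20.0) = 11545 kJ/min
Energy balance on cold side (adiabatic exchanger): Q = ṁ_c·Cp_c·(T_c,out − T_c,in)
ṁ_c = 11545 / [2.26 × (31.6 − 11.5)] = 254.15 kg/min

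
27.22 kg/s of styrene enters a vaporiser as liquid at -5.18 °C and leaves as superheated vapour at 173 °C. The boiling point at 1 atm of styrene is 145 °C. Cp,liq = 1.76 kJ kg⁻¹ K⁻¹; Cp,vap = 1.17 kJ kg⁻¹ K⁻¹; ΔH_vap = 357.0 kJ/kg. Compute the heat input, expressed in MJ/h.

liquid -5.18→145 °C: 264.32 kJ/kg
vaporisation at 145 °C: 357 kJ/kg
vapour 145→173 °C: 32.76 kJ/kg
Δh = 264.32 + 357 + 32.76 = 654.08 kJ/kg
Q = ṁ·Δh = 27.22 kg/s × 654.08 kJ/kg = 17804 kJ/s
|Q| = 17804 kW = 64094 MJ/h

Q = 64100 MJ/h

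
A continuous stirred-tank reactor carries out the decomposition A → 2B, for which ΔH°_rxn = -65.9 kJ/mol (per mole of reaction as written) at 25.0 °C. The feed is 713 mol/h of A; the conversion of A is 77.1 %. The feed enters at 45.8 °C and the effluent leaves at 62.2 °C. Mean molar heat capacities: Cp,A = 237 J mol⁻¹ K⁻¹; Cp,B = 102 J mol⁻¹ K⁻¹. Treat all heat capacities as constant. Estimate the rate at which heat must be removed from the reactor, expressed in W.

Q_out = 9480 W

Extent of reaction ξ = 0.771 × 713 = 549.72 mol/h
Reaction term: ξ·ΔH°_rxn = 549.72 × -65.9 = -36227 kJ/h
Sensible, feed 45.8→25 °C: -3514.8 kJ/h
Outlet flows (mol/h): A 163.28, B 1099.4
Sensible, products 25→62.2 °C: 5611.3 kJ/h
Q = ΔH = -34130 kJ/h = -9.4806 kW
Heat removed = 9480.6 W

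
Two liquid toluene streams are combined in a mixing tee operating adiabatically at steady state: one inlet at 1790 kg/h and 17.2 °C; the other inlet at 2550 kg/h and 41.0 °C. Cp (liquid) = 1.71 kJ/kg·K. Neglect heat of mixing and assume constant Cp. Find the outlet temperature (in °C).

T_out = 31.2 °C

Adiabatic, steady state ⇒ Σ ṁᵢCp,ᵢ(T_out − Tᵢ) = 0
T_out = Σ ṁᵢCp,ᵢTᵢ / Σ ṁᵢCp,ᵢ
      = 231430 / 7421.4 = 31.184 °C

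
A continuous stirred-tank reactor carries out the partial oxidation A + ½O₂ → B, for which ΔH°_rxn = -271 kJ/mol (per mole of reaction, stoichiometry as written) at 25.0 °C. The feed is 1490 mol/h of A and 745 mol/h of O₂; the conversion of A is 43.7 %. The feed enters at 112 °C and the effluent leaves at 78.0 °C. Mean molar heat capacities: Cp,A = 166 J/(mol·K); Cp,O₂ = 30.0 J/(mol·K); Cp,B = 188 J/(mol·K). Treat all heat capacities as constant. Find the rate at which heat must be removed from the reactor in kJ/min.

Q_out = 3090 kJ/min

Extent of reaction ξ = 0.437 × 1490 = 651.13 mol/h
Reaction term: ξ·ΔH°_rxn = 651.13 × -271 = -176460 kJ/h
Sensible, feed 112→25 °C: -23463 kJ/h
Outlet flows (mol/h): A 838.87, O₂ 419.44, B 651.13
Sensible, products 25→78.0 °C: 14535 kJ/h
Q = ΔH = -185380 kJ/h = -51.496 kW
Heat removed = 3089.7 kJ/min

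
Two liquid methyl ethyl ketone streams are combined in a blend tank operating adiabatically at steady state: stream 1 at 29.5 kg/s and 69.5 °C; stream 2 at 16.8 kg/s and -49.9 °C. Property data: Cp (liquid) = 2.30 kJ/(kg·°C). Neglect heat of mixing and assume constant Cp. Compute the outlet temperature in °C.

Adiabatic, steady state ⇒ Σ ṁᵢCp,ᵢ(T_out − Tᵢ) = 0
T_out = Σ ṁᵢCp,ᵢTᵢ / Σ ṁᵢCp,ᵢ
      = 2787.4 / 106.49 = 26.176 °C

T_out = 26.2 °C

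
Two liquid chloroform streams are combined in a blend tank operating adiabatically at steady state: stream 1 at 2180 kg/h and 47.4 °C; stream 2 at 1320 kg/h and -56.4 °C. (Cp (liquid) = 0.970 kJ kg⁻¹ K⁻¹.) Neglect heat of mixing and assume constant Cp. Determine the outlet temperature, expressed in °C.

T_out = 8.25 °C

Adiabatic, steady state ⇒ Σ ṁᵢCp,ᵢ(T_out − Tᵢ) = 0
Σ ṁᵢCp,ᵢTᵢ = 2180×0.970×47.4 + 1320×0.970×-56.4 = 28017
Σ ṁᵢCp,ᵢ = 2180×0.970 + 1320×0.970 = 3395
T_out = 28017 / 3395 = 8.2526 °C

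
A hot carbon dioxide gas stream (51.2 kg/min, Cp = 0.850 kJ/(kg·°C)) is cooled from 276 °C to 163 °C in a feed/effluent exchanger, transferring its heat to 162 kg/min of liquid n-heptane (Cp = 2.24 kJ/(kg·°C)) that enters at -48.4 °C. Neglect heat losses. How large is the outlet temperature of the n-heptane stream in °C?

T_c,out = -34.8 °C

Heat released by hot stream: Q = 51.2 × 0.850 × (276 − 163) = 4917.8 kJ/min
Energy balance on cold side (adiabatic exchanger): Q = ṁ_c·Cp_c·(T_c,out − T_c,in)
T_c,out = -48.4 + 4917.8/(162 × 2.24) = -34.848 °C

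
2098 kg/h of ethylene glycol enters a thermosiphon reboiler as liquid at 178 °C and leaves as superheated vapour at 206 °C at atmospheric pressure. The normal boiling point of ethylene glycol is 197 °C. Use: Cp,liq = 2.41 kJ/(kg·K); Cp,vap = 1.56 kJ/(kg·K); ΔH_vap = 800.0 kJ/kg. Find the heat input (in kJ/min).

liquid 178→197 °C: 45.79 kJ/kg
vaporisation at 197 °C: 800 kJ/kg
vapour 197→206 °C: 14.04 kJ/kg
Δh = 45.79 + 800 + 14.04 = 859.83 kJ/kg
Q = ṁ·Δh = 2098 kg/h × 859.83 kJ/kg = 1.8039e+06 kJ/h
|Q| = 501.09 kW = 30065 kJ/min

Q = 30100 kJ/min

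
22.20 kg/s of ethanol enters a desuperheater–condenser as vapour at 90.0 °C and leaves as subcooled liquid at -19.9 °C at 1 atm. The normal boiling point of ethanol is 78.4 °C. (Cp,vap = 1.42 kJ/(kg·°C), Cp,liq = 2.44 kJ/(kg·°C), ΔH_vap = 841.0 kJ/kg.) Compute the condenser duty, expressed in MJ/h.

Q_c = 87700 MJ/h

vapour 90.0→78.4 °C: -16.472 kJ/kg
condensation at 78.4 °C: -841 kJ/kg
liquid 78.4→-19.9 °C: -239.85 kJ/kg
Δh = -16.472 + -841 + -239.85 = -1097.3 kJ/kg
Q = ṁ·Δh = 22.20 kg/s × -1097.3 kJ/kg = -24361 kJ/s
|Q| = 24361 kW = 87698 MJ/h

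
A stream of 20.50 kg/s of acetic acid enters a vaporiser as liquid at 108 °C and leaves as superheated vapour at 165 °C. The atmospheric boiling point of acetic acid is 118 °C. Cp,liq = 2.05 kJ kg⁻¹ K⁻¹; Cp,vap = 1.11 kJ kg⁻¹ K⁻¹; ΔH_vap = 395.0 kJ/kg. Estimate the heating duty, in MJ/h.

liquid 108→118 °C: 20.5 kJ/kg
vaporisation at 118 °C: 395 kJ/kg
vapour 118→165 °C: 52.17 kJ/kg
Δh = 20.5 + 395 + 52.17 = 467.67 kJ/kg
Q = ṁ·Δh = 20.50 kg/s × 467.67 kJ/kg = 9587.2 kJ/s
|Q| = 9587.2 kW = 34514 MJ/h

Q = 34500 MJ/h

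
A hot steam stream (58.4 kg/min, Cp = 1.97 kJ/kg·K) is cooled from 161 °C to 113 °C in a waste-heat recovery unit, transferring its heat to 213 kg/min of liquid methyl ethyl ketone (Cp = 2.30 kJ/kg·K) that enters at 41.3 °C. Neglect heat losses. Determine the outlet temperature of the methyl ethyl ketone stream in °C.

Heat released by hot stream: Q = 58.4 × 1.97 × (161 − 113) = 5522.3 kJ/min
Energy balance on cold side (adiabatic exchanger): Q = ṁ_c·Cp_c·(T_c,out − T_c,in)
T_c,out = 41.3 + 5522.3/(213 × 2.30) = 52.572 °C

T_c,out = 52.6 °C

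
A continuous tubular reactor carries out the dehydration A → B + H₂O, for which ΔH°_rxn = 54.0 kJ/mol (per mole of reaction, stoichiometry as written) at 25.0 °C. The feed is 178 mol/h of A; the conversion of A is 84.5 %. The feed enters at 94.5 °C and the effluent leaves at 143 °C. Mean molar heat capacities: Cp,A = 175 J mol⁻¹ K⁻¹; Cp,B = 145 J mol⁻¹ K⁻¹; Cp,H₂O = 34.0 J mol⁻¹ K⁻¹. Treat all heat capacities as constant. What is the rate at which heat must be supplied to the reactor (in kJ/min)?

Q_in = 162 kJ/min

Extent of reaction ξ = 0.845 × 178 = 150.41 mol/h
Reaction term: ξ·ΔH°_rxn = 150.41 × 54.0 = 8122.1 kJ/h
Sensible, feed 94.5→25 °C: -2164.9 kJ/h
Outlet flows (mol/h): A 27.59, B 150.41, H₂O 150.41
Sensible, products 25→143 °C: 3746.7 kJ/h
Q = ΔH = 9703.9 kJ/h = 2.6955 kW
Heat supplied = 161.73 kJ/min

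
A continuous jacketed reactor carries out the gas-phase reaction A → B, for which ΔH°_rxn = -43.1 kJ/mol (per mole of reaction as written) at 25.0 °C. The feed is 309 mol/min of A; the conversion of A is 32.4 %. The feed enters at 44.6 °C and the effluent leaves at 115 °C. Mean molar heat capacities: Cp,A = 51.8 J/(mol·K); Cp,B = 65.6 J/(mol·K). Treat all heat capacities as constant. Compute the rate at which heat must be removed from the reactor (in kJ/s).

Extent of reaction ξ = 0.324 × 309 = 100.12 mol/min
Reaction term: ξ·ΔH°_rxn = 100.12 × -43.1 = -4315 kJ/min
Sensible, feed 44.6→25 °C: -313.72 kJ/min
Outlet flows (mol/min): A 208.88, B 100.12
Sensible, products 25→115 °C: 1564.9 kJ/min
Q = ΔH = -3063.8 kJ/min = -51.064 kW
Heat removed = 51.064 kJ/s

Q_out = 51.1 kJ/s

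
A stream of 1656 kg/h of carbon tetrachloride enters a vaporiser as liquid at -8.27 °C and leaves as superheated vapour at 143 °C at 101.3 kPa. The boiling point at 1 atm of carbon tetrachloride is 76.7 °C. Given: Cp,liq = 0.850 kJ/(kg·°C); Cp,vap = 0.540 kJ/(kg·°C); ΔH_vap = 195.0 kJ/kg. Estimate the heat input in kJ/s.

liquid -8.27→76.7 °C: 72.224 kJ/kg
vaporisation at 76.7 °C: 195 kJ/kg
vapour 76.7→143 °C: 35.802 kJ/kg
Δh = 72.224 + 195 + 35.802 = 303.03 kJ/kg
Q = ṁ·Δh = 1656 kg/h × 303.03 kJ/kg = 501810 kJ/h
|Q| = 139.39 kW

Q = 139 kJ/s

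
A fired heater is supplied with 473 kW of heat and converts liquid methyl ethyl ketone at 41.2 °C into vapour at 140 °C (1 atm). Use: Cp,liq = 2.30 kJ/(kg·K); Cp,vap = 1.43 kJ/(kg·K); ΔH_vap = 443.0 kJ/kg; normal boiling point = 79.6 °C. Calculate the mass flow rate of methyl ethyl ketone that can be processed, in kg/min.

Δh = 2.30×(79.6−41.2) + 443.0 + 1.43×(140−79.6) = 617.69 kJ/kg
Q = 473 kW = 473 kJ/s = 28380 kJ/min
ṁ = Q/Δh = 28380 / 617.69 = 45.945 kg/min

ṁ = 45.9 kg/min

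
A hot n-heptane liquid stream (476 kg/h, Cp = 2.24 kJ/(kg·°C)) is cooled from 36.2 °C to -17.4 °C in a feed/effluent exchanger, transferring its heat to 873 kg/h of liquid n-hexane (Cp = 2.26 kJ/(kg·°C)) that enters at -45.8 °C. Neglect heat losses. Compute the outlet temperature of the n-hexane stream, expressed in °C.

Heat released by hot stream: Q = 476 × 2.24 × (36.2 − -17.4) = 57150 kJ/h
Energy balance on cold side (adiabatic exchanger): Q = ṁ_c·Cp_c·(T_c,out − T_c,in)
T_c,out = -45.8 + 57150/(873 × 2.26) = -16.833 °C

T_c,out = -16.8 °C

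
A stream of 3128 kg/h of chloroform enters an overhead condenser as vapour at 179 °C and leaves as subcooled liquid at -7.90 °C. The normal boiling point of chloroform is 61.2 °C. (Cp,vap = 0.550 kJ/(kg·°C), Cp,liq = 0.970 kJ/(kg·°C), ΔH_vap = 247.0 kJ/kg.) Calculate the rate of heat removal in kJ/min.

vapour 179→61.2 °C: -64.79 kJ/kg
condensation at 61.2 °C: -247 kJ/kg
liquid 61.2→-7.90 °C: -67.027 kJ/kg
Δh = -64.79 + -247 + -67.027 = -378.82 kJ/kg
Q = ṁ·Δh = 3128 kg/h × -378.82 kJ/kg = -1.1849e+06 kJ/h
|Q| = 329.15 kW = 19749 kJ/min

Q_c = 19700 kJ/min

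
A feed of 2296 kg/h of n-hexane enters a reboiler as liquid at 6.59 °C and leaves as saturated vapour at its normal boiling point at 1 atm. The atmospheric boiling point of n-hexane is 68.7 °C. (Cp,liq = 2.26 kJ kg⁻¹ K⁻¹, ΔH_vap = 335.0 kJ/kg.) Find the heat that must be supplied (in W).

Q = 303000 W

liquid 6.59→68.7 °C: 140.37 kJ/kg
vaporisation at 68.7 °C: 335 kJ/kg
Δh = 140.37 + 335 = 475.37 kJ/kg
Q = ṁ·Δh = 2296 kg/h × 475.37 kJ/kg = 1.0914e+06 kJ/h
|Q| = 303.18 kW = 303180 W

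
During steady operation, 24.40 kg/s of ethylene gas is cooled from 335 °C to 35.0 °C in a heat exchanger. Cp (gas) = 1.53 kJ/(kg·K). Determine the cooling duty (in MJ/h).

Q_c = 40300 MJ/h

Q = ṁ·Cp·ΔT = 24.40 × 1.53 × (35.0 − 335) = -11200 kJ/s
Cooling duty = 40319 MJ/h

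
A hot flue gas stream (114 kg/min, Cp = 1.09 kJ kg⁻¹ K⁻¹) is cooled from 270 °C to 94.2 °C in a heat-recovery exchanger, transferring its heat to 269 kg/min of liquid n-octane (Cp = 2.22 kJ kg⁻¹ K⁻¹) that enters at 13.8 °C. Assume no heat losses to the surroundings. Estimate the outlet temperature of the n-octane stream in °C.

Heat released by hot stream: Q = 114 × 1.09 × (270 − 94.2) = 21845 kJ/min
Energy balance on cold side (adiabatic exchanger): Q = ṁ_c·Cp_c·(T_c,out − T_c,in)
T_c,out = 13.8 + 21845/(269 × 2.22) = 50.38 °C

T_c,out = 50.4 °C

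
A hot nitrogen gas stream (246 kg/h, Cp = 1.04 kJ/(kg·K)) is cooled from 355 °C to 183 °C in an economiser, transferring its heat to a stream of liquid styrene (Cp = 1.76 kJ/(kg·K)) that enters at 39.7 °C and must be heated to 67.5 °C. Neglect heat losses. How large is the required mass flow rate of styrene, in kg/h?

ṁ_c = 899 kg/h

Heat released by hot stream: Q = 246 × 1.04 × (355 − 183) = 44004 kJ/h
Energy balance on cold side (adiabatic exchanger): Q = ṁ_c·Cp_c·(T_c,out − T_c,in)
ṁ_c = 44004 / [1.76 × (67.5 − 39.7)] = 899.37 kg/h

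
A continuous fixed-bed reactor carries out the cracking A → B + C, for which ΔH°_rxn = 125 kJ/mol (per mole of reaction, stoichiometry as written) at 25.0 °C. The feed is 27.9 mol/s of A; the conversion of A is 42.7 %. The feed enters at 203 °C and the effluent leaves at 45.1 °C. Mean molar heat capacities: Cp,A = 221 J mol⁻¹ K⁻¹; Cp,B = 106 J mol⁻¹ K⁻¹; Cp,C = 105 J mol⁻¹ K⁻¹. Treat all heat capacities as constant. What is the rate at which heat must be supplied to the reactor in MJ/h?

Extent of reaction ξ = 0.427 × 27.9 = 11.913 mol/s
Reaction term: ξ·ΔH°_rxn = 11.913 × 125 = 1489.2 kJ/s
Sensible, feed 203→25 °C: -1097.5 kJ/s
Outlet flows (mol/s): A 15.987, B 11.913, C 11.913
Sensible, products 25→45.1 °C: 121.54 kJ/s
Q = ΔH = 513.17 kJ/s = 513.17 kW
Heat supplied = 1847.4 MJ/h

Q_in = 1850 MJ/h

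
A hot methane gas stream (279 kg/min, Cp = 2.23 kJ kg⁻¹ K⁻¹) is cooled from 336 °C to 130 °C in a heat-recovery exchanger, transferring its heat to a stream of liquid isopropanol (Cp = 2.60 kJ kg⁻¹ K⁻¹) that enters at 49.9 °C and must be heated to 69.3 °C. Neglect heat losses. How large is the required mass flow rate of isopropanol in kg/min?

ṁ_c = 2540 kg/min

Heat released by hot stream: Q = 279 × 2.23 × (336 − 130) = 128170 kJ/min
Energy balance on cold side (adiabatic exchanger): Q = ṁ_c·Cp_c·(T_c,out − T_c,in)
ṁ_c = 128170 / [2.60 × (69.3 − 49.9)] = 2541 kg/min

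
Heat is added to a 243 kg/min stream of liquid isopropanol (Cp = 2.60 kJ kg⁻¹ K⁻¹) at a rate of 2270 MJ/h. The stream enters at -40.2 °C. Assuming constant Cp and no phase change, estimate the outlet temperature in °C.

Q = 2270 MJ/h = 37833 kJ/min
ΔT = Q/(ṁ·Cp) = 37833/(243×2.60) = 59.882 K
T_out = -40.2 + 59.882 = 19.682 °C

T_out = 19.7 °C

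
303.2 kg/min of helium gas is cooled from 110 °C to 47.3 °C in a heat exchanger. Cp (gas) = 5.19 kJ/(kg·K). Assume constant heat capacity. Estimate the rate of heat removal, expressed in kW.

Q = ṁ·Cp·ΔT = 303.2 × 5.19 × (47.3 − 110) = -98665 kJ/min
Converting: 98665 / 60 s = 1644.4 kW

Q_c = 1640 kW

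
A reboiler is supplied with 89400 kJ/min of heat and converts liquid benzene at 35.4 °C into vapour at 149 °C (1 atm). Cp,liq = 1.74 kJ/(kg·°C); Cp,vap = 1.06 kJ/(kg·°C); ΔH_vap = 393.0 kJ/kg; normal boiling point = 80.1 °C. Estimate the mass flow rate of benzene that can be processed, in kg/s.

Δh = 1.74×(80.1−35.4) + 393.0 + 1.06×(149−80.1) = 543.81 kJ/kg
Q = 89400 kJ/min = 1490 kJ/s = 1490 kJ/s
ṁ = Q/Δh = 1490 / 543.81 = 2.7399 kg/s

ṁ = 2.74 kg/s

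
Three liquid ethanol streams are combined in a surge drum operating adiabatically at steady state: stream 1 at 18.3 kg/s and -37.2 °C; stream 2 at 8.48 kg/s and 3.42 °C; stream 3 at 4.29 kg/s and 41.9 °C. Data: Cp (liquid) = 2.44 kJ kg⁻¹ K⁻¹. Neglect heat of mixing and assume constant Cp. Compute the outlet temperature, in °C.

Adiabatic, steady state ⇒ Σ ṁᵢCp,ᵢ(T_out − Tᵢ) = 0
Σ ṁᵢCp,ᵢTᵢ = 18.3×2.44×-37.2 + 8.48×2.44×3.42 + 4.29×2.44×41.9 = -1151.7
Σ ṁᵢCp,ᵢ = 18.3×2.44 + 8.48×2.44 + 4.29×2.44 = 75.811
T_out = -1151.7 / 75.811 = -15.192 °C

T_out = -15.2 °C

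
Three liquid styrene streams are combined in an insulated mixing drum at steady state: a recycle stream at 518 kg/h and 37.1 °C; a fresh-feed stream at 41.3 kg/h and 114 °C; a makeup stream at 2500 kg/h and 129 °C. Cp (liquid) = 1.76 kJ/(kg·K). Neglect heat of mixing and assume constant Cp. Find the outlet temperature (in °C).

No heat crosses the boundary, so H_out = H_in.
T_out = Σ ṁᵢCp,ᵢTᵢ / Σ ṁᵢCp,ᵢ
      = 609710 / 5384.4 = 113.24 °C

T_out = 113 °C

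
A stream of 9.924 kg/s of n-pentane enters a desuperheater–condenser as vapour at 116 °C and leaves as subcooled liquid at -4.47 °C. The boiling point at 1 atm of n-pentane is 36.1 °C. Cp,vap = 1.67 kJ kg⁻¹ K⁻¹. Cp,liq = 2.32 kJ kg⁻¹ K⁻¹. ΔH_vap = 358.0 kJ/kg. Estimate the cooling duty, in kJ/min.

Q_c = 349000 kJ/min

vapour 116→36.1 °C: -133.43 kJ/kg
condensation at 36.1 °C: -358 kJ/kg
liquid 36.1→-4.47 °C: -94.122 kJ/kg
Δh = -133.43 + -358 + -94.122 = -585.56 kJ/kg
Q = ṁ·Δh = 9.924 kg/s × -585.56 kJ/kg = -5811.1 kJ/s
|Q| = 5811.1 kW = 348660 kJ/min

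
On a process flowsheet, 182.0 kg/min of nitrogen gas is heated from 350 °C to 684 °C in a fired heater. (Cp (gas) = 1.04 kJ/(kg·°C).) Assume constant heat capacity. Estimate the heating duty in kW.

Q = 1050 kW

Q = ṁ·Cp·ΔT = 182.0 × 1.04 × (684 − 350) = 63220 kJ/min
Converting: 63220 / 60 s = 1053.7 kW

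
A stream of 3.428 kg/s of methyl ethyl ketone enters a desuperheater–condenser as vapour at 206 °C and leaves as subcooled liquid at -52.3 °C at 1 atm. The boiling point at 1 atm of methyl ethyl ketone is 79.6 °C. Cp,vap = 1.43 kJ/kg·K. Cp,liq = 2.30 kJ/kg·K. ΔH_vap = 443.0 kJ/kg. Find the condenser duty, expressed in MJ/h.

vapour 206→79.6 °C: -180.75 kJ/kg
condensation at 79.6 °C: -443 kJ/kg
liquid 79.6→-52.3 °C: -303.37 kJ/kg
Δh = -180.75 + -443 + -303.37 = -927.12 kJ/kg
Q = ṁ·Δh = 3.428 kg/s × -927.12 kJ/kg = -3178.2 kJ/s
|Q| = 3178.2 kW = 11441 MJ/h

Q_c = 11400 MJ/h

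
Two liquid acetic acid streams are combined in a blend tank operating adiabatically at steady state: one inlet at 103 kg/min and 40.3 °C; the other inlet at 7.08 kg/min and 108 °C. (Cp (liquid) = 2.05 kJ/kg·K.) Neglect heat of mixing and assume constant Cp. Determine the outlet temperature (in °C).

T_out = 44.7 °C

No heat crosses the boundary, so H_out = H_in.
T_out = Σ ṁᵢCp,ᵢTᵢ / Σ ṁᵢCp,ᵢ
      = 10077 / 225.66 = 44.654 °C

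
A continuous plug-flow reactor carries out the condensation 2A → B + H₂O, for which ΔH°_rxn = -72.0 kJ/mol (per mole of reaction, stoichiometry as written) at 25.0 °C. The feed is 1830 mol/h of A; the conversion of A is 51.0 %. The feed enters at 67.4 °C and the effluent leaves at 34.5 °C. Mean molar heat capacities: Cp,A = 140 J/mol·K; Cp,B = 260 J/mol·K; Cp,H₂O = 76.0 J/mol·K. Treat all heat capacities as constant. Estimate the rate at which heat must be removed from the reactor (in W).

Q_out = 11600 W

Extent of reaction ξ = 0.510 × 1830 / 2 = 466.65 mol/h
Reaction term: ξ·ΔH°_rxn = 466.65 × -72.0 = -33599 kJ/h
Sensible, feed 67.4→25 °C: -10863 kJ/h
Outlet flows (mol/h): A 896.7, B 466.65, H₂O 466.65
Sensible, products 25→34.5 °C: 2682.2 kJ/h
Q = ΔH = -41780 kJ/h = -11.605 kW
Heat removed = 11605 W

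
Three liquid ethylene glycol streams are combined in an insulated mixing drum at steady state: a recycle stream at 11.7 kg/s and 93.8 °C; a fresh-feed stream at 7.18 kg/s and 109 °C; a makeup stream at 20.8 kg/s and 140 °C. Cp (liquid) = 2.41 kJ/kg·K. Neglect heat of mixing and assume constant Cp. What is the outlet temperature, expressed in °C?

T_out = 121 °C

Adiabatic, steady state ⇒ Σ ṁᵢCp,ᵢ(T_out − Tᵢ) = 0
Σ ṁᵢCp,ᵢTᵢ = 11.7×2.41×93.8 + 7.18×2.41×109 + 20.8×2.41×140 = 11549
Σ ṁᵢCp,ᵢ = 11.7×2.41 + 7.18×2.41 + 20.8×2.41 = 95.629
T_out = 11549 / 95.629 = 120.77 °C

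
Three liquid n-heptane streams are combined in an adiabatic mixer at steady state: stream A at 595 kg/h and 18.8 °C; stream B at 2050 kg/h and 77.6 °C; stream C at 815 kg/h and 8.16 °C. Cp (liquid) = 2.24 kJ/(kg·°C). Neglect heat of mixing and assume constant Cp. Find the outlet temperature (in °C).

T_out = 51.1 °C

Energy balance with Q = 0: Σ ṁᵢCp,ᵢ(T_out − Tᵢ) = 0
Σ ṁᵢCp,ᵢTᵢ = 595×2.24×18.8 + 2050×2.24×77.6 + 815×2.24×8.16 = 396290
Σ ṁᵢCp,ᵢ = 595×2.24 + 2050×2.24 + 815×2.24 = 7750.4
T_out = 396290 / 7750.4 = 51.132 °C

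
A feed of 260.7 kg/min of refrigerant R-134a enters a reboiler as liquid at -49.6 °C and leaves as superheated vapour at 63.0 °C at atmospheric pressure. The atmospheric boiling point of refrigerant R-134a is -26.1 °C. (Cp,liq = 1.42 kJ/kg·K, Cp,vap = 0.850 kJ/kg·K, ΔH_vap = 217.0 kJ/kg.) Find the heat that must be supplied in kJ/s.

liquid -49.6→-26.1 °C: 33.37 kJ/kg
vaporisation at -26.1 °C: 217 kJ/kg
vapour -26.1→63.0 °C: 75.735 kJ/kg
Δh = 33.37 + 217 + 75.735 = 326.11 kJ/kg
Q = ṁ·Δh = 260.7 kg/min × 326.11 kJ/kg = 85016 kJ/min
|Q| = 1416.9 kW

Q = 1420 kJ/s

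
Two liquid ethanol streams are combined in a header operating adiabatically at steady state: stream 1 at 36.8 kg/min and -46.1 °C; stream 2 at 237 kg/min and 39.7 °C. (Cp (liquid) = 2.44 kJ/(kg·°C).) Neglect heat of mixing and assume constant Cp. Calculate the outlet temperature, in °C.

T_out = 28.2 °C

Adiabatic, steady state ⇒ Σ ṁᵢCp,ᵢ(T_out − Tᵢ) = 0
Σ ṁᵢCp,ᵢTᵢ = 36.8×2.44×-46.1 + 237×2.44×39.7 = 18818
Σ ṁᵢCp,ᵢ = 36.8×2.44 + 237×2.44 = 668.07
T_out = 18818 / 668.07 = 28.168 °C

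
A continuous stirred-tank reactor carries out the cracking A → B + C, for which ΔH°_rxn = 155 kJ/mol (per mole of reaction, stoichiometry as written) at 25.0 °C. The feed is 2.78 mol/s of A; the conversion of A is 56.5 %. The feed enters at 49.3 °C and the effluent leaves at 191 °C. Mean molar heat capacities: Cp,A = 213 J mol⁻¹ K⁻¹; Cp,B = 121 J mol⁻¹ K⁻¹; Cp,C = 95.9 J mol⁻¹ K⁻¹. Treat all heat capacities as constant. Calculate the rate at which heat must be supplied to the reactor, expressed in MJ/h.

Q_in = 1180 MJ/h

Extent of reaction ξ = 0.565 × 2.78 = 1.5707 mol/s
Reaction term: ξ·ΔH°_rxn = 1.5707 × 155 = 243.46 kJ/s
Sensible, feed 49.3→25 °C: -14.389 kJ/s
Outlet flows (mol/s): A 1.2093, B 1.5707, C 1.5707
Sensible, products 25→191 °C: 99.312 kJ/s
Q = ΔH = 328.38 kJ/s = 328.38 kW
Heat supplied = 1182.2 MJ/h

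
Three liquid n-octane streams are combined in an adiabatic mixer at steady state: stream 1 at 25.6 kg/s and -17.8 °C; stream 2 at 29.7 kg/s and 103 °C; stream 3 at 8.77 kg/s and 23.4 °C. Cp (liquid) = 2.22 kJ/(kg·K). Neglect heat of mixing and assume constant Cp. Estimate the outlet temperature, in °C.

T_out = 43.8 °C

Energy balance with Q = 0: Σ ṁᵢCp,ᵢ(T_out − Tᵢ) = 0
Σ ṁᵢCp,ᵢTᵢ = 25.6×2.22×-17.8 + 29.7×2.22×103 + 8.77×2.22×23.4 = 6235.2
Σ ṁᵢCp,ᵢ = 25.6×2.22 + 29.7×2.22 + 8.77×2.22 = 142.24
T_out = 6235.2 / 142.24 = 43.837 °C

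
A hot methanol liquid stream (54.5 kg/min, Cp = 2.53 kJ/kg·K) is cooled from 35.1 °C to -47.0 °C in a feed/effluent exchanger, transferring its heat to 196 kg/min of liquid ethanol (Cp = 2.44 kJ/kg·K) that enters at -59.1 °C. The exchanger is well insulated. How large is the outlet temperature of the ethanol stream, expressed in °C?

Heat released by hot stream: Q = 54.5 × 2.53 × (35.1 − -47.0) = 11320 kJ/min
Energy balance on cold side (adiabatic exchanger): Q = ṁ_c·Cp_c·(T_c,out − T_c,in)
T_c,out = -59.1 + 11320/(196 × 2.44) = -35.429 °C

T_c,out = -35.4 °C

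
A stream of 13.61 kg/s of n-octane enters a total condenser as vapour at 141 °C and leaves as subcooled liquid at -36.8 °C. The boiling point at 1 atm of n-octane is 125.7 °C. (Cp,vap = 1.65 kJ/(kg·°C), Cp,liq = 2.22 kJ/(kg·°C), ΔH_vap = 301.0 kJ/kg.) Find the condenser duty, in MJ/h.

Q_c = 33700 MJ/h

vapour 141→125.7 °C: -25.245 kJ/kg
condensation at 125.7 °C: -301 kJ/kg
liquid 125.7→-36.8 °C: -360.75 kJ/kg
Δh = -25.245 + -301 + -360.75 = -687 kJ/kg
Q = ṁ·Δh = 13.61 kg/s × -687 kJ/kg = -9350 kJ/s
|Q| = 9350 kW = 33660 MJ/h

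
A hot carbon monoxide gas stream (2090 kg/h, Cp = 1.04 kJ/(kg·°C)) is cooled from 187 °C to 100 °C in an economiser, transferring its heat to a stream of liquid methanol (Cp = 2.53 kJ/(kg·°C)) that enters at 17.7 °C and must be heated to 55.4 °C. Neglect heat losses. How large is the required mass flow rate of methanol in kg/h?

ṁ_c = 1980 kg/h

Heat released by hot stream: Q = 2090 × 1.04 × (187 − 100) = 189100 kJ/h
Energy balance on cold side (adiabatic exchanger): Q = ṁ_c·Cp_c·(T_c,out − T_c,in)
ṁ_c = 189100 / [2.53 × (55.4 − 17.7)] = 1982.6 kg/h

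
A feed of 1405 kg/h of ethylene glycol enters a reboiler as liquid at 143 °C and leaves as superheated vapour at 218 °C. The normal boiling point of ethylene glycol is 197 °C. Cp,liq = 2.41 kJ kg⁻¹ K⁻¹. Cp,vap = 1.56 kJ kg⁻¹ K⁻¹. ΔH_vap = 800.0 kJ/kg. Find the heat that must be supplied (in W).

liquid 143→197 °C: 130.14 kJ/kg
vaporisation at 197 °C: 800 kJ/kg
vapour 197→218 °C: 32.76 kJ/kg
Δh = 130.14 + 800 + 32.76 = 962.9 kJ/kg
Q = ṁ·Δh = 1405 kg/h × 962.9 kJ/kg = 1.3529e+06 kJ/h
|Q| = 375.8 kW = 375800 W

Q = 376000 W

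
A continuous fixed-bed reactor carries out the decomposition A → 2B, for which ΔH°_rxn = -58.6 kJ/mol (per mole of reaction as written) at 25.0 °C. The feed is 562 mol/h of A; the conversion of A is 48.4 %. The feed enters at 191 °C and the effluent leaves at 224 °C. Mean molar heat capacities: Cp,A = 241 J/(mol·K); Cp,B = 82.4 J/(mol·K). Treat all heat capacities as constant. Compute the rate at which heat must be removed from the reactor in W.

Q_out = 4330 W

Extent of reaction ξ = 0.484 × 562 = 272.01 mol/h
Reaction term: ξ·ΔH°_rxn = 272.01 × -58.6 = -15940 kJ/h
Sensible, feed 191→25 °C: -22483 kJ/h
Outlet flows (mol/h): A 289.99, B 544.02
Sensible, products 25→224 °C: 22828 kJ/h
Q = ΔH = -15595 kJ/h = -4.3319 kW
Heat removed = 4331.9 W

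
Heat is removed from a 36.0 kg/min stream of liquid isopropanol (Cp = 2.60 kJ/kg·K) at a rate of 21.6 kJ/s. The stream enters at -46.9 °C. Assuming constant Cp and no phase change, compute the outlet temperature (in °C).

Q = 21.6 kJ/s = 1296 kJ/min
ΔT = Q/(ṁ·Cp) = 1296/(36.0×2.60) = 13.846 K
T_out = -46.9 − 13.846 = -60.746 °C

T_out = -60.7 °C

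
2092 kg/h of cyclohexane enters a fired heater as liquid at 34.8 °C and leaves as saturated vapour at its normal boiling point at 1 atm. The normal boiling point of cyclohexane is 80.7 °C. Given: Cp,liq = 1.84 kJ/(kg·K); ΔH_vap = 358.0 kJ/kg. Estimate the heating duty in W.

liquid 34.8→80.7 °C: 84.456 kJ/kg
vaporisation at 80.7 °C: 358 kJ/kg
Δh = 84.456 + 358 = 442.46 kJ/kg
Q = ṁ·Δh = 2092 kg/h × 442.46 kJ/kg = 925620 kJ/h
|Q| = 257.12 kW = 257120 W

Q = 257000 W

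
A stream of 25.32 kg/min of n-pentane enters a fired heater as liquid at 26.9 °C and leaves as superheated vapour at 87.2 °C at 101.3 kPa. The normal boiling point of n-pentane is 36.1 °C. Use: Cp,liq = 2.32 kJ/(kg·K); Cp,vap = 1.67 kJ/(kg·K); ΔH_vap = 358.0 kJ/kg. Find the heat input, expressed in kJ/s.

Q = 196 kJ/s

liquid 26.9→36.1 °C: 21.344 kJ/kg
vaporisation at 36.1 °C: 358 kJ/kg
vapour 36.1→87.2 °C: 85.337 kJ/kg
Δh = 21.344 + 358 + 85.337 = 464.68 kJ/kg
Q = ṁ·Δh = 25.32 kg/min × 464.68 kJ/kg = 11766 kJ/min
|Q| = 196.1 kW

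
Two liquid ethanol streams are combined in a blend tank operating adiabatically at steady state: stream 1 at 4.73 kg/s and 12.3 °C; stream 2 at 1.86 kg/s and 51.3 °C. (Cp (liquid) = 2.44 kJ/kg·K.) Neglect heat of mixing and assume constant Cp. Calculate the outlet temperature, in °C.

T_out = 23.3 °C

No heat crosses the boundary, so H_out = H_in.
T_out = Σ ṁᵢCp,ᵢTᵢ / Σ ṁᵢCp,ᵢ
      = 374.78 / 16.08 = 23.308 °C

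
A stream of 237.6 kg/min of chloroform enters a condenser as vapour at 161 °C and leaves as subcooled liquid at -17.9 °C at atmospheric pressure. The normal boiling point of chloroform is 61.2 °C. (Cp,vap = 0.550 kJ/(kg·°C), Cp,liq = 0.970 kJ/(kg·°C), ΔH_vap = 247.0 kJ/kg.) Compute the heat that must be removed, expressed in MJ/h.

vapour 161→61.2 °C: -54.89 kJ/kg
condensation at 61.2 °C: -247 kJ/kg
liquid 61.2→-17.9 °C: -76.727 kJ/kg
Δh = -54.89 + -247 + -76.727 = -378.62 kJ/kg
Q = ṁ·Δh = 237.6 kg/min × -378.62 kJ/kg = -89959 kJ/min
|Q| = 1499.3 kW = 5397.6 MJ/h

Q_c = 5400 MJ/h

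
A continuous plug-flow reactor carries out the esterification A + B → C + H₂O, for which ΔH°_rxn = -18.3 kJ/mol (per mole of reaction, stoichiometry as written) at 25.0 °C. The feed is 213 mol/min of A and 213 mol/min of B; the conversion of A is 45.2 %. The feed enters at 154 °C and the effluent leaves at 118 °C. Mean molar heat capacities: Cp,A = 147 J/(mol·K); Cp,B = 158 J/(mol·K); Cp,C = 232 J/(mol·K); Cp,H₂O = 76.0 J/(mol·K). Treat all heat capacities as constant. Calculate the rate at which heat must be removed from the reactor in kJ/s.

Q_out = 67.9 kJ/s

Extent of reaction ξ = 0.452 × 213 = 96.276 mol/min
Reaction term: ξ·ΔH°_rxn = 96.276 × -18.3 = -1761.9 kJ/min
Sensible, feed 154→25 °C: -8380.5 kJ/min
Outlet flows (mol/min): A 116.72, B 116.72, C 96.276, H₂O 96.276
Sensible, products 25→118 °C: 6068.6 kJ/min
Q = ΔH = -4073.7 kJ/min = -67.895 kW
Heat removed = 67.895 kJ/s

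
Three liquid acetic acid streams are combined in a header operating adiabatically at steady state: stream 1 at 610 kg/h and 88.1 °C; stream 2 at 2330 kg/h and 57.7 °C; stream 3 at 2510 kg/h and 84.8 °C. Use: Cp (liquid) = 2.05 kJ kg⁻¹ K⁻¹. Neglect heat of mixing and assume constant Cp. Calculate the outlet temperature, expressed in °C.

T_out = 73.6 °C

Energy balance with Q = 0: Σ ṁᵢCp,ᵢ(T_out − Tᵢ) = 0
T_out = Σ ṁᵢCp,ᵢTᵢ / Σ ṁᵢCp,ᵢ
      = 822110 / 11172 = 73.583 °C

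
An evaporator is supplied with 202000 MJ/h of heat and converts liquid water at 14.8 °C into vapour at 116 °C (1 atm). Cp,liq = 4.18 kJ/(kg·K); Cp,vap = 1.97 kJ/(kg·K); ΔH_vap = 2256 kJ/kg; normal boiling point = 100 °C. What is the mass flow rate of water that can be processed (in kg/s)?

ṁ = 21.2 kg/s

Δh = 4.18×(100−14.8) + 2256 + 1.97×(116−100) = 2643.7 kJ/kg
Q = 202000 MJ/h = 56111 kJ/s = 56111 kJ/s
ṁ = Q/Δh = 56111 / 2643.7 = 21.225 kg/s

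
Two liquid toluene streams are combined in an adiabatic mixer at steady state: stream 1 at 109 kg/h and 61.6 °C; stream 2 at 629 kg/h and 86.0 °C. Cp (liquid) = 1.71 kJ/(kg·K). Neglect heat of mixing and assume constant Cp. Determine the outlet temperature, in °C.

T_out = 82.4 °C

Energy balance with Q = 0: Σ ṁᵢCp,ᵢ(T_out − Tᵢ) = 0
T_out = Σ ṁᵢCp,ᵢTᵢ / Σ ṁᵢCp,ᵢ
      = 103980 / 1262 = 82.396 °C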